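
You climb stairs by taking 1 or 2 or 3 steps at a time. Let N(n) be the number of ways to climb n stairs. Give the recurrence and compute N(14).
Condition on the size of the last step (1 to 3): before it there were n-1, …, n-3 stairs climbed, and these cases are disjoint, so N(n) = N(n-1) + N(n-2) + N(n-3) (order-3 linear recurrence).
Initial conditions by direct count (compositions of i into parts ≤ 3): N(1) = 1; N(2) = 2; N(3) = 4.
Iterating the recurrence: N(4) = 7, N(5) = 13, N(6) = 24, N(7) = 44, N(8) = 81, N(9) = 149, N(10) = 274, N(11) = 504, N(12) = 927, N(13) = 1705, N(14) = 3136.

N(n) = N(n-1) + N(n-2) + N(n-3), N(1) = 1, N(2) = 2, N(3) = 4; N(14) = 3136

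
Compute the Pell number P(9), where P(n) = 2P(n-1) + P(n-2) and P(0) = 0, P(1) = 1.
Computing the sequence terms:
0, 1, 2, 5, 12, 29, 70, 169, 408, 985

985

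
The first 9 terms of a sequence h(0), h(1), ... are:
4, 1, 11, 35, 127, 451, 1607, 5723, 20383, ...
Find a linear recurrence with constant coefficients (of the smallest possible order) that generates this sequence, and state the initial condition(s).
Look for the lowest-order linear relation among consecutive terms.
Observation: h(n) - 3·h(n-1) - (2)·h(n-2) = 0 holds for the shown terms, and no order-1 relation h(n) = α·h(n-1) + β fits.
Check at n=3: 3·11 + (2)·1 = 35. ✓

h(n) = 3h(n-1) + 2h(n-2), h(0) = 4, h(1) = 1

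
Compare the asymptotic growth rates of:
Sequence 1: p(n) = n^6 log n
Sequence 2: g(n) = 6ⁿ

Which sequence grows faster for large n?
Comparing growth rates:
Growth-rate hierarchy: log n ≺ any polynomial ≺ any exponential cⁿ (c>1) ≺ n! ≺ nⁿ.
exponential base 6 dominates polynomial degree 6 (with log factor) asymptotically.

g(n) grows faster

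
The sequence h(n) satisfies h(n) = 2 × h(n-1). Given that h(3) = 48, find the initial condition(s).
In general h(n) = 2ⁿ · h(0). At n = 3: h(0) = h(3) / 2^3 = 48 / 8 = 6.

h(0) = 6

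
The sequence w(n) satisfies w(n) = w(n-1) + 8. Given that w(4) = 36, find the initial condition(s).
w(4) = w(0) + 4·8, so w(0) = 36 - 32 = 4.

w(0) = 4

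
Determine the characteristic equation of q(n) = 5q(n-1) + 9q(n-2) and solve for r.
Substitute q(n) = rⁿ and divide through by rⁿ⁻²: r² - 5r - 9 = 0
Discriminant: 5² + 4·9 = 61, not a perfect square, so by the quadratic formula r = (5 ± √61)/2.
General solution: q(n) = A·r₁ⁿ + B·r₂ⁿ where r₁,r₂ = (5 ± √61)/2

Characteristic: r² - 5r - 9 = 0, Roots: r = (5 ± √61)/2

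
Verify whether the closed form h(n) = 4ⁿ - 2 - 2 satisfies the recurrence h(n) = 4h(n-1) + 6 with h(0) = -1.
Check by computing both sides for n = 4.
From the recurrence with h(0) = -1:
  h(0) = -1, h(1) = 2, h(2) = 14, h(3) = 62, h(4) = 254
  so the recurrence gives h(4) = 254.
From the proposed closed form h(n) = 4ⁿ - 2 - 2:
  h(4) = 252.
The recurrence gives 254 but the closed form gives 252, so the closed form does not satisfy the recurrence.

No, the closed form is incorrect.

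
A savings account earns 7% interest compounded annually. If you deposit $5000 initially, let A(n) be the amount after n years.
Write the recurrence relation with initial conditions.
Each year the balance grows by 7%, i.e. is multiplied by 1 + 7/100 = 1.07, so A(n) = 1.07 × A(n-1). The initial deposit gives A(0) = 5000.
Unrolling gives the closed form A(n) = 5000 × (1.07)ⁿ.

A(n) = 1.07 × A(n-1), A(0) = 5000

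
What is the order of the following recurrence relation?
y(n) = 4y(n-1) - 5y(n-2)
The order is the largest lag k for which y(n-k) appears. Here the deepest term is y(n-2), so the order is 2.

Order 2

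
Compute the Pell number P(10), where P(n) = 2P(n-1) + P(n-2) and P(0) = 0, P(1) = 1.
Computing the sequence terms:
0, 1, 2, 5, 12, 29, 70, 169, 408, 985, 2378

2378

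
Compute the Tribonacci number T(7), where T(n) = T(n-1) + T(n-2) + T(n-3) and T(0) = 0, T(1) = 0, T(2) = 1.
Computing the sequence terms:
0, 0, 1, 1, 2, 4, 7, 13

13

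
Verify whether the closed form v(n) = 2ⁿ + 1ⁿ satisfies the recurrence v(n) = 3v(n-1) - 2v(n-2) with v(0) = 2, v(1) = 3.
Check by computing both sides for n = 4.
From the recurrence with v(0) = 2, v(1) = 3:
  v(0) = 2, v(1) = 3, v(2) = 5, v(3) = 9, v(4) = 17
  so the recurrence gives v(4) = 17.
From the proposed closed form v(n) = 2ⁿ + 1ⁿ:
  v(4) = 17.
Both sides give 17 at n = 4, and the initial condition(s) match, so the closed form is consistent.

Yes, the closed form is correct.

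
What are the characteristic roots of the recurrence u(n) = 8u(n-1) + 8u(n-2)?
Substitute u(n) = rⁿ and divide through by rⁿ⁻²: r² - 8r - 8 = 0
Discriminant: 8² + 4·8 = 96, not a perfect square, so by the quadratic formula r = (8 ± √96)/2.
General solution: u(n) = A·r₁ⁿ + B·r₂ⁿ where r₁,r₂ = (8 ± √96)/2

Characteristic: r² - 8r - 8 = 0, Roots: r = (8 ± √96)/2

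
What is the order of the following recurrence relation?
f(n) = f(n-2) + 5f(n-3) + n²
The order is the largest lag k for which f(n-k) appears. Here the deepest term is f(n-3) (the n² term is non-homogeneous and does not affect the order), so the order is 3.

Order 3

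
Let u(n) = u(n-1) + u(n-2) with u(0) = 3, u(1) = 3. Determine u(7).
Computing the sequence terms:
3, 3, 6, 9, 15, 24, 39, 63

63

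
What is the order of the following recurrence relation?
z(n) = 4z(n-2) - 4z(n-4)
The order is the largest lag k for which z(n-k) appears. Here the deepest term is z(n-4), so the order is 4.

Order 4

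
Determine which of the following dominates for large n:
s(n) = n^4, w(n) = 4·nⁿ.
Comparing growth rates:
Growth-rate hierarchy: log n ≺ any polynomial ≺ any exponential cⁿ (c>1) ≺ n! ≺ nⁿ.
super-exponential nⁿ dominates polynomial degree 4 asymptotically.

w(n) grows faster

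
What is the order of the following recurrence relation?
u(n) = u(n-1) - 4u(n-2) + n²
The order is the largest lag k for which u(n-k) appears. Here the deepest term is u(n-2) (the n² term is non-homogeneous and does not affect the order), so the order is 2.

Order 2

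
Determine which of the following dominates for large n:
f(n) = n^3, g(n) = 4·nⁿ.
Comparing growth rates:
Growth-rate hierarchy: log n ≺ any polynomial ≺ any exponential cⁿ (c>1) ≺ n! ≺ nⁿ.
super-exponential nⁿ dominates polynomial degree 3 asymptotically.

g(n) grows faster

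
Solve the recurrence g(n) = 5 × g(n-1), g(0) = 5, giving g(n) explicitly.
Recurrence: g(n) = 5 × g(n-1), initial: g(0) = 5.
Each term is 5 times the previous, so this is geometric with ratio 5. After n steps: g(n) = g(0)·5ⁿ = 5·5ⁿ.

g(n) = 5·5ⁿ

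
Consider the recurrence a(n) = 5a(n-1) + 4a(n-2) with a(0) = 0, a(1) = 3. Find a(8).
Computing the sequence terms:
0, 3, 15, 87, 495, 2823, 16095, 91767, 523215

523215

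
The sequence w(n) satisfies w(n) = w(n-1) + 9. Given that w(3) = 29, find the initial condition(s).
w(3) = w(0) + 3·9, so w(0) = 29 - 27 = 2.

w(0) = 2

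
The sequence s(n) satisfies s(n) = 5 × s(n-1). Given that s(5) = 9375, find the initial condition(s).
In general s(n) = 5ⁿ · s(0). At n = 5: s(0) = s(5) / 5^5 = 9375 / 3125 = 3.

s(0) = 3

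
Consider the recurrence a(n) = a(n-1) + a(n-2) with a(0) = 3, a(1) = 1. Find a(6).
Computing the sequence terms:
3, 1, 4, 5, 9, 14, 23

23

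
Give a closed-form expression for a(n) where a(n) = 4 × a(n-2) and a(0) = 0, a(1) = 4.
Recurrence: a(n) = 4 × a(n-2), initial: a(0) = 0, a(1) = 4.
Characteristic equation: r² - 4 = 0, which factors as (r - 2)(r + 2) = 0, so r = 2, -2. General solution a(n) = A·2ⁿ + B·(-2)ⁿ. From a(0) = 0: A + B = 0. From a(1) = 4: 2A - 2B = 4. Solving gives A = 1, B = -1.

a(n) = 2ⁿ - (-2)ⁿ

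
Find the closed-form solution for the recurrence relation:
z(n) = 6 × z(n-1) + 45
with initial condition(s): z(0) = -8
Recurrence: z(n) = 6 × z(n-1) + 45, initial: z(0) = -8.
Try z(n) = A·6ⁿ + C. Substituting: A·6ⁿ + C = 6(A·6ⁿ⁻¹ + C) + 45 = A·6ⁿ + 6C + 45, so C = 6C + 45, giving C = -9. Then z(0) = A - 9 = -8 gives A = 1.

z(n) = 6ⁿ - 9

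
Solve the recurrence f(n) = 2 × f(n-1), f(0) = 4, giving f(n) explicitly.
Recurrence: f(n) = 2 × f(n-1), initial: f(0) = 4.
Each term is 2 times the previous, so this is geometric with ratio 2. After n steps: f(n) = f(0)·2ⁿ = 4·2ⁿ.

f(n) = 4·2ⁿ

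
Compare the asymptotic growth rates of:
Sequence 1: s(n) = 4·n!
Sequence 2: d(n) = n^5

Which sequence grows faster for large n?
Comparing growth rates:
Growth-rate hierarchy: log n ≺ any polynomial ≺ any exponential cⁿ (c>1) ≺ n! ≺ nⁿ.
factorial dominates polynomial degree 5 asymptotically.

s(n) grows faster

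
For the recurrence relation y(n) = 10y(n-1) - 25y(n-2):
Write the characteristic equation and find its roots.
Substitute y(n) = rⁿ and divide through by rⁿ⁻²: r² - 10r + 25 = 0
Factor: (r - 5)² = 0, so r = 5 (double root).
General solution: y(n) = (A + Bn)·5ⁿ

Characteristic: r² - 10r + 25 = 0, Roots: r = 5 (double root)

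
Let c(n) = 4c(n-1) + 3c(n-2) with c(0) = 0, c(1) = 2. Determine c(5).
Computing the sequence terms:
0, 2, 8, 38, 176, 818

818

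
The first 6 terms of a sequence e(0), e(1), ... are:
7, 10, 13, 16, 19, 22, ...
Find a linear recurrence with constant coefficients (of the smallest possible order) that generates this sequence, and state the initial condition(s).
Look for the lowest-order linear relation among consecutive terms.
Observation: consecutive differences are constant (= 3).
Check at n=2: 1·10 + 3 = 13. ✓

e(n) = e(n-1) + 3, e(0) = 7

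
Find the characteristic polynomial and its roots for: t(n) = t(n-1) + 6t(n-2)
Substitute t(n) = rⁿ and divide through by rⁿ⁻²: r² - r - 6 = 0
Factor: (r + 2)(r - 3) = 0, so r = -2, 3.
General solution: t(n) = A·(-2)ⁿ + B·3ⁿ

Characteristic: r² - r - 6 = 0, Roots: r = -2, 3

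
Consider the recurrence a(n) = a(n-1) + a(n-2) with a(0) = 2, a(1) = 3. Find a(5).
Computing the sequence terms:
2, 3, 5, 8, 13, 21

21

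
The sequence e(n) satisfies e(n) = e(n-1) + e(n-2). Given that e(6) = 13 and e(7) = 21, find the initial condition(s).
Work backwards using e(k) = e(k+2) - e(k+1):
e(5) = e(7) - e(6) = 21 - 13 = 8
e(4) = e(6) - e(5) = 13 - 8 = 5
e(3) = e(5) - e(4) = 8 - 5 = 3
e(2) = e(4) - e(3) = 5 - 3 = 2
e(1) = e(3) - e(2) = 3 - 2 = 1
e(0) = e(2) - e(1) = 2 - 1 = 1

e(0) = 1, e(1) = 1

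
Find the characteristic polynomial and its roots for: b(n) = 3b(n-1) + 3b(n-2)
Substitute b(n) = rⁿ and divide through by rⁿ⁻²: r² - 3r - 3 = 0
Discriminant: 3² + 4·3 = 21, not a perfect square, so by the quadratic formula r = (3 ± √21)/2.
General solution: b(n) = A·r₁ⁿ + B·r₂ⁿ where r₁,r₂ = (3 ± √21)/2

Characteristic: r² - 3r - 3 = 0, Roots: r = (3 ± √21)/2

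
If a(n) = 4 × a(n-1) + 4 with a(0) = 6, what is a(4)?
Computing step by step:
a(0) = 6
a(1) = 4 × 6 + 4 = 28
a(2) = 4 × 28 + 4 = 116
a(3) = 4 × 116 + 4 = 468
a(4) = 4 × 468 + 4 = 1876

1876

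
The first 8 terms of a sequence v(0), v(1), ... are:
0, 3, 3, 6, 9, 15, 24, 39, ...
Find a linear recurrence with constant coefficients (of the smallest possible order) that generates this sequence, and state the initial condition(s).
Look for the lowest-order linear relation among consecutive terms.
Observation: v(n) - 1·v(n-1) - (1)·v(n-2) = 0 holds for the shown terms, and no order-1 relation v(n) = α·v(n-1) + β fits.
Check at n=3: 1·3 + (1)·3 = 6. ✓

v(n) = v(n-1) + v(n-2), v(0) = 0, v(1) = 3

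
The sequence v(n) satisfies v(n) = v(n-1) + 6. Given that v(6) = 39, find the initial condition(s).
v(6) = v(0) + 6·6, so v(0) = 39 - 36 = 3.

v(0) = 3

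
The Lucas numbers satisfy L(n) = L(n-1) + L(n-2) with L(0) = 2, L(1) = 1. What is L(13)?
Computing the sequence terms:
2, 1, 3, 4, 7, 11, 18, 29, 47, 76, 123, 199, 322, 521

521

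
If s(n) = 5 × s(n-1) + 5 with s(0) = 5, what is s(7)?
Computing step by step:
s(0) = 5
s(1) = 5 × 5 + 5 = 30
s(2) = 5 × 30 + 5 = 155
s(3) = 5 × 155 + 5 = 780
s(4) = 5 × 780 + 5 = 3905
s(5) = 5 × 3905 + 5 = 19530
s(6) = 5 × 19530 + 5 = 97655
s(7) = 5 × 97655 + 5 = 488280

488280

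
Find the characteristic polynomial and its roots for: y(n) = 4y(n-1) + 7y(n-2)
Substitute y(n) = rⁿ and divide through by rⁿ⁻²: r² - 4r - 7 = 0
Discriminant: 4² + 4·7 = 44, not a perfect square, so by the quadratic formula r = (4 ± √44)/2.
General solution: y(n) = A·r₁ⁿ + B·r₂ⁿ where r₁,r₂ = (4 ± √44)/2

Characteristic: r² - 4r - 7 = 0, Roots: r = (4 ± √44)/2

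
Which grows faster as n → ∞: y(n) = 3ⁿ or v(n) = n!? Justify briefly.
Comparing growth rates:
Growth-rate hierarchy: log n ≺ any polynomial ≺ any exponential cⁿ (c>1) ≺ n! ≺ nⁿ.
factorial dominates exponential base 3 asymptotically.

v(n) grows faster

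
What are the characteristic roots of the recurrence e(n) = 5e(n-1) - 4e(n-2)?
Substitute e(n) = rⁿ and divide through by rⁿ⁻²: r² - 5r + 4 = 0
Factor: (r - 4)(r - 1) = 0, so r = 4, 1.
General solution: e(n) = A·4ⁿ + B·1ⁿ

Characteristic: r² - 5r + 4 = 0, Roots: r = 4, 1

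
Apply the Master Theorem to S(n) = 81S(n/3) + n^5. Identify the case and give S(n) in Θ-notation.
Master Theorem template: S(n) = a·S(n/b) + f(n).
Here: a=81, b=3, f(n)=n^5
Compute log_b(a) = log_3(81) = 4.
f(n) = n^5 = Ω(n^(4+ε)) with ε = 1, and the regularity condition holds (a·f(n/b) = (a/b^5)·f(n) with a/b^5 = 3^-1 < 1). Case 3: S(n) = Θ(f(n)) = Θ(n^5).

Case 3: S(n) = Θ(n^5)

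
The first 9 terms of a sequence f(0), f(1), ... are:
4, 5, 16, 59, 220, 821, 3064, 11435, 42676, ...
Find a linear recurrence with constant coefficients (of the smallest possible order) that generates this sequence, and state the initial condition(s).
Look for the lowest-order linear relation among consecutive terms.
Observation: f(n) - 4·f(n-1) - (-1)·f(n-2) = 0 holds for the shown terms, and no order-1 relation f(n) = α·f(n-1) + β fits.
Check at n=3: 4·16 + (-1)·5 = 59. ✓

f(n) = 4f(n-1) - f(n-2), f(0) = 4, f(1) = 5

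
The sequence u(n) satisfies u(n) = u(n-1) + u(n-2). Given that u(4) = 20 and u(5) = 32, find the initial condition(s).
Work backwards using u(k) = u(k+2) - u(k+1):
u(3) = u(5) - u(4) = 32 - 20 = 12
u(2) = u(4) - u(3) = 20 - 12 = 8
u(1) = u(3) - u(2) = 12 - 8 = 4
u(0) = u(2) - u(1) = 8 - 4 = 4

u(0) = 4, u(1) = 4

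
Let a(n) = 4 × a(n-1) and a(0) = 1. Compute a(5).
Computing step by step:
a(0) = 1
a(1) = 4 × 1 = 4
a(2) = 4 × 4 = 16
a(3) = 4 × 16 = 64
a(4) = 4 × 64 = 256
a(5) = 4 × 256 = 1024

1024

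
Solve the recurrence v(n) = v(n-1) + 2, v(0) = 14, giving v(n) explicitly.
Recurrence: v(n) = v(n-1) + 2, initial: v(0) = 14.
Each step adds 2, so v(n) = v(0) + 2n = 2n + 14.

v(n) = 2n + 14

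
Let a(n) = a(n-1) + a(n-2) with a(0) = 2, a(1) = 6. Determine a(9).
Computing the sequence terms:
2, 6, 8, 14, 22, 36, 58, 94, 152, 246

246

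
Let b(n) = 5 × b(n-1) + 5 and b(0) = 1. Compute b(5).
Computing step by step:
b(0) = 1
b(1) = 5 × 1 + 5 = 10
b(2) = 5 × 10 + 5 = 55
b(3) = 5 × 55 + 5 = 280
b(4) = 5 × 280 + 5 = 1405
b(5) = 5 × 1405 + 5 = 7030

7030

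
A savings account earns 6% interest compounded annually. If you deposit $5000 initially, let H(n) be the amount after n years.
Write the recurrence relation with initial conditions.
Each year the balance grows by 6%, i.e. is multiplied by 1 + 6/100 = 1.06, so H(n) = 1.06 × H(n-1). The initial deposit gives H(0) = 5000.
Unrolling gives the closed form H(n) = 5000 × (1.06)ⁿ.

H(n) = 1.06 × H(n-1), H(0) = 5000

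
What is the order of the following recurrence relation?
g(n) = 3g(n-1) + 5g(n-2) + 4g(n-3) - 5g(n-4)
The order is the largest lag k for which g(n-k) appears. Here the deepest term is g(n-4), so the order is 4.

Order 4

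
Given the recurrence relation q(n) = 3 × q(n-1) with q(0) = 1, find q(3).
Computing step by step:
q(0) = 1
q(1) = 3 × 1 = 3
q(2) = 3 × 3 = 9
q(3) = 3 × 9 = 27

27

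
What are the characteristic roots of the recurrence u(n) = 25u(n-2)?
Substitute u(n) = rⁿ and divide through by rⁿ⁻²: r² - 25 = 0
Factor: (r + 5)(r - 5) = 0, so r = -5, 5.
General solution: u(n) = A·(-5)ⁿ + B·5ⁿ

Characteristic: r² - 25 = 0, Roots: r = -5, 5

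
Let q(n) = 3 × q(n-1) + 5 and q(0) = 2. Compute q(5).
Computing step by step:
q(0) = 2
q(1) = 3 × 2 + 5 = 11
q(2) = 3 × 11 + 5 = 38
q(3) = 3 × 38 + 5 = 119
q(4) = 3 × 119 + 5 = 362
q(5) = 3 × 362 + 5 = 1091

1091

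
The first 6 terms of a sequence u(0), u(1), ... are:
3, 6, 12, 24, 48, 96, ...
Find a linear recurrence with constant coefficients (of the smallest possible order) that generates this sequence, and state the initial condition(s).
Look for the lowest-order linear relation among consecutive terms.
Observation: each term is 2× the previous.
Check at n=2: 2·6 = 12. ✓

u(n) = 2 × u(n-1), u(0) = 3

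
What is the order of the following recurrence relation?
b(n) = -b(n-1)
The order is the largest lag k for which b(n-k) appears. Here the deepest term is b(n-1), so the order is 1.

Order 1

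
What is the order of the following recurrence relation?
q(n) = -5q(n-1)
The order is the largest lag k for which q(n-k) appears. Here the deepest term is q(n-1), so the order is 1.

Order 1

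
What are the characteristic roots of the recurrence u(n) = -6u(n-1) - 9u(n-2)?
Substitute u(n) = rⁿ and divide through by rⁿ⁻²: r² + 6r + 9 = 0
Factor: (r + 3)² = 0, so r = -3 (double root).
General solution: u(n) = (A + Bn)·(-3)ⁿ

Characteristic: r² + 6r + 9 = 0, Roots: r = -3 (double root)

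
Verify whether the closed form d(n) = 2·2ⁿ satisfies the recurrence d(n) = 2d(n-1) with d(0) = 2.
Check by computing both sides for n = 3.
From the recurrence with d(0) = 2:
  d(0) = 2, d(1) = 4, d(2) = 8, d(3) = 16
  so the recurrence gives d(3) = 16.
From the proposed closed form d(n) = 2·2ⁿ:
  d(3) = 16.
Both sides give 16 at n = 3, and the initial condition(s) match, so the closed form is consistent.

Yes, the closed form is correct.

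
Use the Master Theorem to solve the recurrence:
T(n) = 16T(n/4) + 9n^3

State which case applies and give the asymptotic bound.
Master Theorem template: T(n) = a·T(n/b) + f(n).
Here: a=16, b=4, f(n)=9n^3
Compute log_b(a) = log_4(16) = 2.
f(n) = 9n^3 = Ω(n^(2+ε)) with ε = 1, and the regularity condition holds (a·f(n/b) = (a/b^3)·f(n) with a/b^3 = 4^-1 < 1). Case 3: T(n) = Θ(f(n)) = Θ(n^3).

Case 3: T(n) = Θ(n^3)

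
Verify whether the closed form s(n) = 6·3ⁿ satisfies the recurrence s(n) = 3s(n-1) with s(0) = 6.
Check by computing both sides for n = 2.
From the recurrence with s(0) = 6:
  s(0) = 6, s(1) = 18, s(2) = 54
  so the recurrence gives s(2) = 54.
From the proposed closed form s(n) = 6·3ⁿ:
  s(2) = 54.
Both sides give 54 at n = 2, and the initial condition(s) match, so the closed form is consistent.

Yes, the closed form is correct.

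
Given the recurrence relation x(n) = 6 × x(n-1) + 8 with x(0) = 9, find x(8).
Computing step by step:
x(0) = 9
x(1) = 6 × 9 + 8 = 62
x(2) = 6 × 62 + 8 = 380
x(3) = 6 × 380 + 8 = 2288
x(4) = 6 × 2288 + 8 = 13736
x(5) = 6 × 13736 + 8 = 82424
x(6) = 6 × 82424 + 8 = 494552
x(7) = 6 × 494552 + 8 = 2967320
x(8) = 6 × 2967320 + 8 = 17803928

17803928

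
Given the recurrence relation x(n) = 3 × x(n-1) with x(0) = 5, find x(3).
Computing step by step:
x(0) = 5
x(1) = 3 × 5 = 15
x(2) = 3 × 15 = 45
x(3) = 3 × 45 = 135

135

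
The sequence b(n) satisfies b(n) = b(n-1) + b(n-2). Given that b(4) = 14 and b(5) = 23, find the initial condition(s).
Work backwards using b(k) = b(k+2) - b(k+1):
b(3) = b(5) - b(4) = 23 - 14 = 9
b(2) = b(4) - b(3) = 14 - 9 = 5
b(1) = b(3) - b(2) = 9 - 5 = 4
b(0) = b(2) - b(1) = 5 - 4 = 1

b(0) = 1, b(1) = 4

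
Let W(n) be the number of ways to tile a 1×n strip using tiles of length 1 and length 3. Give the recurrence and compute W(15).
Condition on the last tile: it has length 1 (leaving a 1×(n-1) strip) or length 3 (leaving a 1×(n-3) strip), so W(n) = W(n-1) + W(n-3) (order-3 linear recurrence).
For 0 ≤ i < 3 only unit tiles fit, so W(i) = 1.
Iterating the recurrence: W(3) = 2, W(4) = 3, W(5) = 4, W(6) = 6, W(7) = 9, W(8) = 13, W(9) = 19, W(10) = 28, W(11) = 41, W(12) = 60, W(13) = 88, W(14) = 129, W(15) = 189.

W(n) = W(n-1) + W(n-3), with W(i) = 1 for 0 ≤ i < 3; W(15) = 189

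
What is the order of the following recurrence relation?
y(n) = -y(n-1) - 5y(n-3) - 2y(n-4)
The order is the largest lag k for which y(n-k) appears. Here the deepest term is y(n-4), so the order is 4.

Order 4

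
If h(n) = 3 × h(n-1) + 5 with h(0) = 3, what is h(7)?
Computing step by step:
h(0) = 3
h(1) = 3 × 3 + 5 = 14
h(2) = 3 × 14 + 5 = 47
h(3) = 3 × 47 + 5 = 146
h(4) = 3 × 146 + 5 = 443
h(5) = 3 × 443 + 5 = 1334
h(6) = 3 × 1334 + 5 = 4007
h(7) = 3 × 4007 + 5 = 12026

12026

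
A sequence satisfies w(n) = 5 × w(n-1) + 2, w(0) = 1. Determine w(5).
Computing step by step:
w(0) = 1
w(1) = 5 × 1 + 2 = 7
w(2) = 5 × 7 + 2 = 37
w(3) = 5 × 37 + 2 = 187
w(4) = 5 × 187 + 2 = 937
w(5) = 5 × 937 + 2 = 4687

4687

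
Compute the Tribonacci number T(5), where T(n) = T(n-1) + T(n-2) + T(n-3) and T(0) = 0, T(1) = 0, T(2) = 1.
Computing the sequence terms:
0, 0, 1, 1, 2, 4

4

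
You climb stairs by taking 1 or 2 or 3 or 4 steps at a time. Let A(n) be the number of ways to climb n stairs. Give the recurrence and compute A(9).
Condition on the size of the last step (1 to 4): before it there were n-1, …, n-4 stairs climbed, and these cases are disjoint, so A(n) = A(n-1) + A(n-2) + A(n-3) + A(n-4) (order-4 linear recurrence).
Initial conditions by direct count (compositions of i into parts ≤ 4): A(1) = 1; A(2) = 2; A(3) = 4; A(4) = 8.
Iterating the recurrence: A(5) = 15, A(6) = 29, A(7) = 56, A(8) = 108, A(9) = 208.

A(n) = A(n-1) + A(n-2) + A(n-3) + A(n-4), A(1) = 1, A(2) = 2, A(3) = 4, A(4) = 8; A(9) = 208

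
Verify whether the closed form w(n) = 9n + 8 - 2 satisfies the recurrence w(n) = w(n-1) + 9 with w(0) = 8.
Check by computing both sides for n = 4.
From the recurrence with w(0) = 8:
  w(0) = 8, w(1) = 17, w(2) = 26, w(3) = 35, w(4) = 44
  so the recurrence gives w(4) = 44.
From the proposed closed form w(n) = 9n + 8 - 2:
  w(4) = 42.
The recurrence gives 44 but the closed form gives 42, so the closed form does not satisfy the recurrence.

No, the closed form is incorrect.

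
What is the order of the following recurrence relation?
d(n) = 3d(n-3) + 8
The order is the largest lag k for which d(n-k) appears. Here the deepest term is d(n-3) (the 8 term is non-homogeneous and does not affect the order), so the order is 3.

Order 3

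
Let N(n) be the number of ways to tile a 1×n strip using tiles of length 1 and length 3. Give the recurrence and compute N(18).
Condition on the last tile: it has length 1 (leaving a 1×(n-1) strip) or length 3 (leaving a 1×(n-3) strip), so N(n) = N(n-1) + N(n-3) (order-3 linear recurrence).
For 0 ≤ i < 3 only unit tiles fit, so N(i) = 1.
Iterating the recurrence: N(3) = 2, N(4) = 3, N(5) = 4, N(6) = 6, N(7) = 9, N(8) = 13, N(9) = 19, N(10) = 28, N(11) = 41, N(12) = 60, N(13) = 88, N(14) = 129, N(15) = 189, N(16) = 277, N(17) = 406, N(18) = 595.

N(n) = N(n-1) + N(n-3), with N(i) = 1 for 0 ≤ i < 3; N(18) = 595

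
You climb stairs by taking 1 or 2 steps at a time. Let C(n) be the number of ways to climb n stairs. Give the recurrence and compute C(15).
Condition on the size of the last step (1 to 2): before it there were n-1, …, n-2 stairs climbed, and these cases are disjoint, so C(n) = C(n-1) + C(n-2) (Fibonacci-type sequence).
Initial conditions by direct count (compositions of i into parts ≤ 2): C(1) = 1; C(2) = 2.
Iterating the recurrence: C(3) = 3, C(4) = 5, C(5) = 8, C(6) = 13, C(7) = 21, C(8) = 34, C(9) = 55, C(10) = 89, C(11) = 144, C(12) = 233, C(13) = 377, C(14) = 610, C(15) = 987.

C(n) = C(n-1) + C(n-2), C(1) = 1, C(2) = 2; C(15) = 987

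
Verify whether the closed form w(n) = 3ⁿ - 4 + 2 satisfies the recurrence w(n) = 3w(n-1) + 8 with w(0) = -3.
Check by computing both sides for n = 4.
From the recurrence with w(0) = -3:
  w(0) = -3, w(1) = -1, w(2) = 5, w(3) = 23, w(4) = 77
  so the recurrence gives w(4) = 77.
From the proposed closed form w(n) = 3ⁿ - 4 + 2:
  w(4) = 79.
The recurrence gives 77 but the closed form gives 79, so the closed form does not satisfy the recurrence.

No, the closed form is incorrect.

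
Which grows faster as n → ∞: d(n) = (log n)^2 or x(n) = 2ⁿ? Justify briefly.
Comparing growth rates:
Growth-rate hierarchy: log n ≺ any polynomial ≺ any exponential cⁿ (c>1) ≺ n! ≺ nⁿ.
exponential base 2 dominates polylogarithmic (log n)^2 asymptotically.

x(n) grows faster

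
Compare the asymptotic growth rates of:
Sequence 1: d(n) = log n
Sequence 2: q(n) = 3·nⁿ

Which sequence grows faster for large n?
Comparing growth rates:
Growth-rate hierarchy: log n ≺ any polynomial ≺ any exponential cⁿ (c>1) ≺ n! ≺ nⁿ.
super-exponential nⁿ dominates logarithmic asymptotically.

q(n) grows faster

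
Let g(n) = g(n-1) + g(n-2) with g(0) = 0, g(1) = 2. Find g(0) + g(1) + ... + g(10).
Computing the sequence terms: 0, 2, 2, 4, 6, 10, 16, 26, 42, 68, 110
Adding these values together:

286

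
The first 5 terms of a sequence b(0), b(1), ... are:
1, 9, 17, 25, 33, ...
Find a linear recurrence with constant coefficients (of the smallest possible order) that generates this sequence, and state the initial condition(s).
Look for the lowest-order linear relation among consecutive terms.
Observation: consecutive differences are constant (= 8).
Check at n=2: 1·9 + 8 = 17. ✓

b(n) = b(n-1) + 8, b(0) = 1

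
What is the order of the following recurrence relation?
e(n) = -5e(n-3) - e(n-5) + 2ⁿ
The order is the largest lag k for which e(n-k) appears. Here the deepest term is e(n-5) (the 2ⁿ term is non-homogeneous and does not affect the order), so the order is 5.

Order 5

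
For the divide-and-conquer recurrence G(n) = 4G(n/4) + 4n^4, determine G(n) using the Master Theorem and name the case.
Master Theorem template: G(n) = a·G(n/b) + f(n).
Here: a=4, b=4, f(n)=4n^4
Compute log_b(a) = log_4(4) = 1.
f(n) = 4n^4 = Ω(n^(1+ε)) with ε = 3, and the regularity condition holds (a·f(n/b) = (a/b^4)·f(n) with a/b^4 = 4^-3 < 1). Case 3: G(n) = Θ(f(n)) = Θ(n^4).

Case 3: G(n) = Θ(n^4)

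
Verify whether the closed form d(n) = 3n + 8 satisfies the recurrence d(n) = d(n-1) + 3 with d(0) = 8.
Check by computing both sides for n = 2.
From the recurrence with d(0) = 8:
  d(0) = 8, d(1) = 11, d(2) = 14
  so the recurrence gives d(2) = 14.
From the proposed closed form d(n) = 3n + 8:
  d(2) = 14.
Both sides give 14 at n = 2, and the initial condition(s) match, so the closed form is consistent.

Yes, the closed form is correct.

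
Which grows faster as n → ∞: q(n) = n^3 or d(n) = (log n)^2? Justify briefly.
Comparing growth rates:
Growth-rate hierarchy: log n ≺ any polynomial ≺ any exponential cⁿ (c>1) ≺ n! ≺ nⁿ.
polynomial degree 3 dominates polylogarithmic (log n)^2 asymptotically.

q(n) grows faster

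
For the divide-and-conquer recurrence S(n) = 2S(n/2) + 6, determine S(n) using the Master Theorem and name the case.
Master Theorem template: S(n) = a·S(n/b) + f(n).
Here: a=2, b=2, f(n)=6
Compute log_b(a) = log_2(2) = 1.
f(n) = 6 = O(n^(1-ε)) with ε = 1. Case 1: S(n) = Θ(n^log_b(a)) = Θ(n).

Case 1: S(n) = Θ(n)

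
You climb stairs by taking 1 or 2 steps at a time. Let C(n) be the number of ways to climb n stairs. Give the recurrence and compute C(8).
Condition on the size of the last step (1 to 2): before it there were n-1, …, n-2 stairs climbed, and these cases are disjoint, so C(n) = C(n-1) + C(n-2) (Fibonacci-type sequence).
Initial conditions by direct count (compositions of i into parts ≤ 2): C(1) = 1; C(2) = 2.
Iterating the recurrence: C(3) = 3, C(4) = 5, C(5) = 8, C(6) = 13, C(7) = 21, C(8) = 34.

C(n) = C(n-1) + C(n-2), C(1) = 1, C(2) = 2; C(8) = 34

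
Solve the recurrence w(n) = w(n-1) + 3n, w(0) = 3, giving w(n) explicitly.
Recurrence: w(n) = w(n-1) + 3n, initial: w(0) = 3.
Telescoping: w(n) = w(0) + 3·Σᵢ₌₁ⁿ i = 3 + 3·n(n+1)/2.

w(n) = 3·n(n+1)/2 + 3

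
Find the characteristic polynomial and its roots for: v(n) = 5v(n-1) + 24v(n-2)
Substitute v(n) = rⁿ and divide through by rⁿ⁻²: r² - 5r - 24 = 0
Factor: (r + 3)(r - 8) = 0, so r = -3, 8.
General solution: v(n) = A·(-3)ⁿ + B·8ⁿ

Characteristic: r² - 5r - 24 = 0, Roots: r = -3, 8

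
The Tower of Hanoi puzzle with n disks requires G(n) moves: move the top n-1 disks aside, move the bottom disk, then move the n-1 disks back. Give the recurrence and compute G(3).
Moving n disks = move the top n-1 disks aside (G(n-1) moves) + move the largest disk (1 move) + move the n-1 disks back on top (G(n-1) moves), so G(n) = 2G(n-1) + 1, with G(1) = 1 (a single disk takes one move).
First terms: 1, 3, 7, … — each is one less than a power of 2. Indeed G(n) + 1 = 2(G(n-1) + 1) with G(1) + 1 = 2, so G(n) + 1 = 2ⁿ and G(n) = 2ⁿ - 1.
Hence G(3) = 2^3 - 1 = 8 - 1 = 7.

G(n) = 2G(n-1) + 1, G(1) = 1; G(3) = 7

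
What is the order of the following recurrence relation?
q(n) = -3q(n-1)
The order is the largest lag k for which q(n-k) appears. Here the deepest term is q(n-1), so the order is 1.

Order 1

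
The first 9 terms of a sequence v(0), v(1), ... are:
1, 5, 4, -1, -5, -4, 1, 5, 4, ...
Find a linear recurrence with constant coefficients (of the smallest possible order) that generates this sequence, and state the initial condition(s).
Look for the lowest-order linear relation among consecutive terms.
Observation: v(n) - 1·v(n-1) - (-1)·v(n-2) = 0 holds for the shown terms, and no order-1 relation v(n) = α·v(n-1) + β fits.
Check at n=3: 1·4 + (-1)·5 = -1. ✓

v(n) = v(n-1) - v(n-2), v(0) = 1, v(1) = 5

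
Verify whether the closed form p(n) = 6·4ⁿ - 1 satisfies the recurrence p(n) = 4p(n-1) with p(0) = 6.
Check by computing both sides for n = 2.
From the recurrence with p(0) = 6:
  p(0) = 6, p(1) = 24, p(2) = 96
  so the recurrence gives p(2) = 96.
From the proposed closed form p(n) = 6·4ⁿ - 1:
  p(2) = 95.
The recurrence gives 96 but the closed form gives 95, so the closed form does not satisfy the recurrence.

No, the closed form is incorrect.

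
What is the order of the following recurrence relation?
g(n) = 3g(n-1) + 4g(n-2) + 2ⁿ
The order is the largest lag k for which g(n-k) appears. Here the deepest term is g(n-2) (the 2ⁿ term is non-homogeneous and does not affect the order), so the order is 2.

Order 2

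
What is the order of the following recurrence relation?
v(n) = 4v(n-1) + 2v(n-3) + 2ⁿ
The order is the largest lag k for which v(n-k) appears. Here the deepest term is v(n-3) (the 2ⁿ term is non-homogeneous and does not affect the order), so the order is 3.

Order 3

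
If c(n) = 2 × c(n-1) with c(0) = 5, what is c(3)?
Computing step by step:
c(0) = 5
c(1) = 2 × 5 = 10
c(2) = 2 × 10 = 20
c(3) = 2 × 20 = 40

40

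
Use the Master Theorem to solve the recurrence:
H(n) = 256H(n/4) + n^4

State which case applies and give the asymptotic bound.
Master Theorem template: H(n) = a·H(n/b) + f(n).
Here: a=256, b=4, f(n)=n^4
Compute log_b(a) = log_4(256) = 4.
f(n) = n^4 = Θ(n^4). Case 2: H(n) = Θ(n^4 log n).

Case 2: H(n) = Θ(n^4 log n)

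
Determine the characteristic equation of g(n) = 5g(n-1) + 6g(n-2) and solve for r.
Substitute g(n) = rⁿ and divide through by rⁿ⁻²: r² - 5r - 6 = 0
Factor: (r + 1)(r - 6) = 0, so r = -1, 6.
General solution: g(n) = A·(-1)ⁿ + B·6ⁿ

Characteristic: r² - 5r - 6 = 0, Roots: r = -1, 6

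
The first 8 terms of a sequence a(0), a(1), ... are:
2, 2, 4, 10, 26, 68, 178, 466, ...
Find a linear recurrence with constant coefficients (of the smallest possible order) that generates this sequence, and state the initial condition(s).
Look for the lowest-order linear relation among consecutive terms.
Observation: a(n) - 3·a(n-1) - (-1)·a(n-2) = 0 holds for the shown terms, and no order-1 relation a(n) = α·a(n-1) + β fits.
Check at n=3: 3·4 + (-1)·2 = 10. ✓

a(n) = 3a(n-1) - a(n-2), a(0) = 2, a(1) = 2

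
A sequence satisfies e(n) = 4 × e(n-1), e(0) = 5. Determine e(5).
Computing step by step:
e(0) = 5
e(1) = 4 × 5 = 20
e(2) = 4 × 20 = 80
e(3) = 4 × 80 = 320
e(4) = 4 × 320 = 1280
e(5) = 4 × 1280 = 5120

5120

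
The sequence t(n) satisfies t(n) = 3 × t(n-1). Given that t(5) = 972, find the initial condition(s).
In general t(n) = 3ⁿ · t(0). At n = 5: t(0) = t(5) / 3^5 = 972 / 243 = 4.

t(0) = 4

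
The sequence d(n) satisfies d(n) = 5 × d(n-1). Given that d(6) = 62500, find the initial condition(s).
In general d(n) = 5ⁿ · d(0). At n = 6: d(0) = d(6) / 5^6 = 62500 / 15625 = 4.

d(0) = 4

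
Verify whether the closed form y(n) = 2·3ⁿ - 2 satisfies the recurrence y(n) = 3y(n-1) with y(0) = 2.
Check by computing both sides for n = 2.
From the recurrence with y(0) = 2:
  y(0) = 2, y(1) = 6, y(2) = 18
  so the recurrence gives y(2) = 18.
From the proposed closed form y(n) = 2·3ⁿ - 2:
  y(2) = 16.
The recurrence gives 18 but the closed form gives 16, so the closed form does not satisfy the recurrence.

No, the closed form is incorrect.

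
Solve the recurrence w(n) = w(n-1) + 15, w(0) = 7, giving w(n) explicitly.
Recurrence: w(n) = w(n-1) + 15, initial: w(0) = 7.
Each step adds 15, so w(n) = w(0) + 15n = 15n + 7.

w(n) = 15n + 7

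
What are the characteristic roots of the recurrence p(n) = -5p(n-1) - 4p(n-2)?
Substitute p(n) = rⁿ and divide through by rⁿ⁻²: r² + 5r + 4 = 0
Factor: (r + 4)(r + 1) = 0, so r = -4, -1.
General solution: p(n) = A·(-4)ⁿ + B·(-1)ⁿ

Characteristic: r² + 5r + 4 = 0, Roots: r = -4, -1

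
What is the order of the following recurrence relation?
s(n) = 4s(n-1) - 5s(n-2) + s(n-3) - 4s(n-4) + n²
The order is the largest lag k for which s(n-k) appears. Here the deepest term is s(n-4) (the n² term is non-homogeneous and does not affect the order), so the order is 4.

Order 4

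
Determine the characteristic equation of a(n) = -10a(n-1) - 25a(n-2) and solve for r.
Substitute a(n) = rⁿ and divide through by rⁿ⁻²: r² + 10r + 25 = 0
Factor: (r + 5)² = 0, so r = -5 (double root).
General solution: a(n) = (A + Bn)·(-5)ⁿ

Characteristic: r² + 10r + 25 = 0, Roots: r = -5 (double root)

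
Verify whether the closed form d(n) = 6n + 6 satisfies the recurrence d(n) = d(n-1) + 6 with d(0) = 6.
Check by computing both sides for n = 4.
From the recurrence with d(0) = 6:
  d(0) = 6, d(1) = 12, d(2) = 18, d(3) = 24, d(4) = 30
  so the recurrence gives d(4) = 30.
From the proposed closed form d(n) = 6n + 6:
  d(4) = 30.
Both sides give 30 at n = 4, and the initial condition(s) match, so the closed form is consistent.

Yes, the closed form is correct.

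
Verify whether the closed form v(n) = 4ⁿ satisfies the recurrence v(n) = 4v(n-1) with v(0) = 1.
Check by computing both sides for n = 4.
From the recurrence with v(0) = 1:
  v(0) = 1, v(1) = 4, v(2) = 16, v(3) = 64, v(4) = 256
  so the recurrence gives v(4) = 256.
From the proposed closed form v(n) = 4ⁿ:
  v(4) = 256.
Both sides give 256 at n = 4, and the initial condition(s) match, so the closed form is consistent.

Yes, the closed form is correct.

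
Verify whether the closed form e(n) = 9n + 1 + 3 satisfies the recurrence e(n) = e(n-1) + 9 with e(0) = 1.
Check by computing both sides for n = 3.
From the recurrence with e(0) = 1:
  e(0) = 1, e(1) = 10, e(2) = 19, e(3) = 28
  so the recurrence gives e(3) = 28.
From the proposed closed form e(n) = 9n + 1 + 3:
  e(3) = 31.
The recurrence gives 28 but the closed form gives 31, so the closed form does not satisfy the recurrence.

No, the closed form is incorrect.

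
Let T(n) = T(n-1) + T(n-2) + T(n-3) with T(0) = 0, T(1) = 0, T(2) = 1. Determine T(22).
Computing the sequence terms:
0, 0, 1, 1, 2, 4, 7, 13, 24, 44, 81, 149, 274, 504, 927, 1705, 3136, 5768, 10609, 19513, 35890, 66012, 121415

121415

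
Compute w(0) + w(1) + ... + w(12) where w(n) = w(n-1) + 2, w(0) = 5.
Computing the sequence terms: 5, 7, 9, 11, 13, 15, 17, 19, 21, 23, 25, 27, 29
Adding these values together:

221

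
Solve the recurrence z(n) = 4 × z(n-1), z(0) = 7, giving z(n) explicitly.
Recurrence: z(n) = 4 × z(n-1), initial: z(0) = 7.
Each term is 4 times the previous, so this is geometric with ratio 4. After n steps: z(n) = z(0)·4ⁿ = 7·4ⁿ.

z(n) = 7·4ⁿ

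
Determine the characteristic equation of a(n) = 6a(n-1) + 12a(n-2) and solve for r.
Substitute a(n) = rⁿ and divide through by rⁿ⁻²: r² - 6r - 12 = 0
Discriminant: 6² + 4·12 = 84, not a perfect square, so by the quadratic formula r = (6 ± √84)/2.
General solution: a(n) = A·r₁ⁿ + B·r₂ⁿ where r₁,r₂ = (6 ± √84)/2

Characteristic: r² - 6r - 12 = 0, Roots: r = (6 ± √84)/2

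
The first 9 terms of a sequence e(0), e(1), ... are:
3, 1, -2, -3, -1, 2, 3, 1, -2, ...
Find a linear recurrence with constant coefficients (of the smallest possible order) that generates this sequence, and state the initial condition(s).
Look for the lowest-order linear relation among consecutive terms.
Observation: e(n) - 1·e(n-1) - (-1)·e(n-2) = 0 holds for the shown terms, and no order-1 relation e(n) = α·e(n-1) + β fits.
Check at n=3: 1·-2 + (-1)·1 = -3. ✓

e(n) = e(n-1) - e(n-2), e(0) = 3, e(1) = 1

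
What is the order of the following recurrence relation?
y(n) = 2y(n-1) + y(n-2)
The order is the largest lag k for which y(n-k) appears. Here the deepest term is y(n-2), so the order is 2.

Order 2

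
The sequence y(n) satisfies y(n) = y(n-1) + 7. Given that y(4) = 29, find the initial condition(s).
y(4) = y(0) + 4·7, so y(0) = 29 - 28 = 1.

y(0) = 1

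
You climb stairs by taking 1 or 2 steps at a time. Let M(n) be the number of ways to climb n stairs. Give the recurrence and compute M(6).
Condition on the size of the last step (1 to 2): before it there were n-1, …, n-2 stairs climbed, and these cases are disjoint, so M(n) = M(n-1) + M(n-2) (Fibonacci-type sequence).
Initial conditions by direct count (compositions of i into parts ≤ 2): M(1) = 1; M(2) = 2.
Iterating the recurrence: M(3) = 3, M(4) = 5, M(5) = 8, M(6) = 13.

M(n) = M(n-1) + M(n-2), M(1) = 1, M(2) = 2; M(6) = 13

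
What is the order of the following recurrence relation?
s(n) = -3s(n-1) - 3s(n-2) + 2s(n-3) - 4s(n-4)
The order is the largest lag k for which s(n-k) appears. Here the deepest term is s(n-4), so the order is 4.

Order 4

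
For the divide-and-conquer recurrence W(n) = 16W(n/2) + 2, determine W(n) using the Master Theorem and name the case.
Master Theorem template: W(n) = a·W(n/b) + f(n).
Here: a=16, b=2, f(n)=2
Compute log_b(a) = log_2(16) = 4.
f(n) = 2 = O(n^(4-ε)) with ε = 4. Case 1: W(n) = Θ(n^log_b(a)) = Θ(n^4).

Case 1: W(n) = Θ(n^4)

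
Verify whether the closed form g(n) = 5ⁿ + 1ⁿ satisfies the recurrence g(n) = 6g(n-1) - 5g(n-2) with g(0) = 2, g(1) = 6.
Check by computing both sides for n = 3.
From the recurrence with g(0) = 2, g(1) = 6:
  g(0) = 2, g(1) = 6, g(2) = 26, g(3) = 126
  so the recurrence gives g(3) = 126.
From the proposed closed form g(n) = 5ⁿ + 1ⁿ:
  g(3) = 126.
Both sides give 126 at n = 3, and the initial condition(s) match, so the closed form is consistent.

Yes, the closed form is correct.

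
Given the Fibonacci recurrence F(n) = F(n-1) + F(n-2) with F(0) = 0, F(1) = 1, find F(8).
Computing the sequence terms:
0, 1, 1, 2, 3, 5, 8, 13, 21

21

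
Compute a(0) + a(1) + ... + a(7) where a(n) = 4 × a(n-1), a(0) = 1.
Computing the sequence terms: 1, 4, 16, 64, 256, 1024, 4096, 16384
Adding these values together:

21845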